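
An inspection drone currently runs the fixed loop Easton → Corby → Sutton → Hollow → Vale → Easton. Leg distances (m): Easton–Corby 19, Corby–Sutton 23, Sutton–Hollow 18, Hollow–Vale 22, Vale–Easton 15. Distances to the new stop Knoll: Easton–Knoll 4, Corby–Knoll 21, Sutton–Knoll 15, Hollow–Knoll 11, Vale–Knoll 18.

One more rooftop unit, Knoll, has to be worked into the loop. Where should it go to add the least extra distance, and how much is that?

Insertion cost between consecutive stops i–j is d(i,Knoll) + d(Knoll,j) − d(i,j):
  between Easton and Corby: 4 + 21 − 19 = 6
  between Corby and Sutton: 21 + 15 − 23 = 13
  between Sutton and Hollow: 15 + 11 − 18 = 8
  between Hollow and Vale: 11 + 18 − 22 = 7
  between Vale and Easton: 18 + 4 − 15 = 7
Cheapest insertion is between Easton and Corby, adding 6.
New total = 97 + 6 = 103.

Adding 6 m by placing Knoll on the Easton–Corby leg.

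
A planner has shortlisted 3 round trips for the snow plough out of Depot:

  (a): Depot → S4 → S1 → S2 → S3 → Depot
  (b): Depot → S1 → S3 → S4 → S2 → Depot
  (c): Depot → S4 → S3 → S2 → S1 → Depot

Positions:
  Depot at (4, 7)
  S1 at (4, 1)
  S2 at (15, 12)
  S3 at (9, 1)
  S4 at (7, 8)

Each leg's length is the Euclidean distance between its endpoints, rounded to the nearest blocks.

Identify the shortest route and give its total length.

Shortest is (b), total 39 blocks.

(a): 3 + 8 + 16 + 13 + 8 = 48
(b): 6 + 5 + 7 + 9 + 12 = 39
(c): 3 + 7 + 13 + 16 + 6 = 45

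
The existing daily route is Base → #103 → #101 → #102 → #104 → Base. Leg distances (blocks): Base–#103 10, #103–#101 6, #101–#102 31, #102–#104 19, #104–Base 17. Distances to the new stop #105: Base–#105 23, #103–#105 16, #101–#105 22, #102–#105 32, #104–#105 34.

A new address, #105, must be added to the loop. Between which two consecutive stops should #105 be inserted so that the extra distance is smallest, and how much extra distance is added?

Insertion cost between consecutive stops i–j is d(i,#105) + d(#105,j) − d(i,j):
  between Base and #103: 23 + 16 − 10 = 29
  between #103 and #101: 16 + 22 − 6 = 32
  between #101 and #102: 22 + 32 − 31 = 23
  between #102 and #104: 32 + 34 − 19 = 47
  between #104 and Base: 34 + 23 − 17 = 40
Cheapest insertion is between #101 and #102, adding 23.
New total = 83 + 23 = 106.

Minimum extra distance: 23 blocks, inserting #105 between #101 and #102.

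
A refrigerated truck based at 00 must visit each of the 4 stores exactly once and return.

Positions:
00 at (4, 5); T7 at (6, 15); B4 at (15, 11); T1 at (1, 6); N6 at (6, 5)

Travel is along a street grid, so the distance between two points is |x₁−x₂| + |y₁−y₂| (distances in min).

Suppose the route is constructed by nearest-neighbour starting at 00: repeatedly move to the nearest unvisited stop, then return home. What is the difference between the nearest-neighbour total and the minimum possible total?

4 min longer than the optimal tour.

From 00: N6=2, T1=4, T7=12, B4=17 → choose N6 (2).
From N6: T1=6, T7=10, B4=15 → choose T1 (6).
From T1: T7=14, B4=19 → choose T7 (14).
From T7: B4=13 → choose B4 (13).
NN route 00 → N6 → T1 → T7 → B4 → 00 costs 52.
Optimal: 00 → T1 → T7 → B4 → N6 → 00 costs 48 (by enumerating all 12 distinct tours).
Excess = 52 − 48 = 4.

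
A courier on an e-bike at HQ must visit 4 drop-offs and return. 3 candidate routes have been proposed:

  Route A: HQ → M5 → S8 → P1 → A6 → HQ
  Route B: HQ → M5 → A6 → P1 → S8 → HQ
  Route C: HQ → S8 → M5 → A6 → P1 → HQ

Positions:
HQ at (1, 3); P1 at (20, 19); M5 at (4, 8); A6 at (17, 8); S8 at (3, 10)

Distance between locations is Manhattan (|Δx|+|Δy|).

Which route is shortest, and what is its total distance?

Route A: 8 + 3 + 26 + 14 + 21 = 72
Route B: 8 + 13 + 14 + 26 + 9 = 70
Route C: 9 + 3 + 13 + 14 + 35 = 74

70 — Route B is the shortest.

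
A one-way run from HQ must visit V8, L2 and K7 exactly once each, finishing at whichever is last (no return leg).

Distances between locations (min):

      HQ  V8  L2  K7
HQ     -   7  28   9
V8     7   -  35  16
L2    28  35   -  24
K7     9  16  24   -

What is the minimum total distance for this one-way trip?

There are 3! = 6 possible orderings.
HQ → V8 → L2 → K7: 7+35+24 = 66
HQ → V8 → K7 → L2: 7+16+24 = 47
HQ → L2 → V8 → K7: 28+35+16 = 79
HQ → L2 → K7 → V8: 28+24+16 = 68
HQ → K7 → V8 → L2: 9+16+35 = 60
HQ → K7 → L2 → V8: 9+24+35 = 68
The minimum is 47.
One shortest path: HQ → V8 → K7 → L2.

Minimum one-way distance = 47 min.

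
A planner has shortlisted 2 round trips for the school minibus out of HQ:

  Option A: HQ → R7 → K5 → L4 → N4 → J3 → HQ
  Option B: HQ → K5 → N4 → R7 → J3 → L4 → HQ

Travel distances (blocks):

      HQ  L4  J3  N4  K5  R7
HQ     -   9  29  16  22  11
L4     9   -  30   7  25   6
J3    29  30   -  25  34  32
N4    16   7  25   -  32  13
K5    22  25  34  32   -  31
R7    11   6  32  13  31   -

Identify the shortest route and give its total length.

Shortest is Option A, total 128 blocks.

Option A: 11 + 31 + 25 + 7 + 25 + 29 = 128
Option B: 22 + 32 + 13 + 32 + 30 + 9 = 138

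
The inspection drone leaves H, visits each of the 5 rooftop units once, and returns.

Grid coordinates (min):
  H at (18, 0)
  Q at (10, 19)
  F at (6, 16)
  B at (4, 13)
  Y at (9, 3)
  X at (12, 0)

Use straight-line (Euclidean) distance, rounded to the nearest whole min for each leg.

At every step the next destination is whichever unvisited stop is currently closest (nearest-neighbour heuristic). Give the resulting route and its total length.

Nearest-neighbour total = 51 min; route H → X → Y → B → F → Q → H.

At H the remaining stops are X 6, Y 9, B 19, F 20, Q 21; go to X.
At X the remaining stops are Y 4, B 15, F 17, Q 19; go to Y.
At Y the remaining stops are B 11, F 13, Q 16; go to B.
At B the remaining stops are F 4, Q 8; go to F.
At F the remaining stops are Q 5; go to Q.
Return Q→H: 21.
Total = 6 + 4 + 11 + 4 + 5 + 21 = 51.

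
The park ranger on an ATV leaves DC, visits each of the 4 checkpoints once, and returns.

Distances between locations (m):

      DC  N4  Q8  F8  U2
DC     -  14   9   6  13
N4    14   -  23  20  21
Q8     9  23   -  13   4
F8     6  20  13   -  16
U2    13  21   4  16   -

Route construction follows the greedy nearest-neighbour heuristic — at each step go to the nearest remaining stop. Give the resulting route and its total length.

From DC: distances to unvisited — F8=6, Q8=9, U2=13, N4=14. Nearest is F8 (6).
From F8: distances to unvisited — Q8=13, U2=16, N4=20. Nearest is Q8 (13).
From Q8: distances to unvisited — U2=4, N4=23. Nearest is U2 (4).
From U2: distances to unvisited — N4=21. Nearest is N4 (21).
Return N4→DC: 14.
Total = 6 + 13 + 4 + 21 + 14 = 58.

58 m along DC → F8 → Q8 → U2 → N4 → DC.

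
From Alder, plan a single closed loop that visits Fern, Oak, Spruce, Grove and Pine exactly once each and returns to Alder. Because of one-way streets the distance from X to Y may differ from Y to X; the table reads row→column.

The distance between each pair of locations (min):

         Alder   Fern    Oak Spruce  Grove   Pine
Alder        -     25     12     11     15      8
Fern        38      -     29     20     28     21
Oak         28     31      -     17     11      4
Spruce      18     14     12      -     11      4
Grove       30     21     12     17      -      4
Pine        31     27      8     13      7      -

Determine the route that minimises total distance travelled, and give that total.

Minimum total distance: 82 min.

Alder→Fern→Oak→Spruce→Grove→Pine→Alder: 25+29+17+11+4+31 = 117
Alder→Fern→Oak→Spruce→Pine→Grove→Alder: 25+29+17+4+7+30 = 112
Alder→Fern→Oak→Grove→Spruce→Pine→Alder: 25+29+11+17+4+31 = 117
Alder→Fern→Oak→Grove→Pine→Spruce→Alder: 25+29+11+4+13+18 = 100
Alder→Fern→Oak→Pine→Spruce→Grove→Alder: 25+29+4+13+11+30 = 112
Alder→Fern→Oak→Pine→Grove→Spruce→Alder: 25+29+4+7+17+18 = 100
Alder→Fern→Spruce→Oak→Grove→Pine→Alder: 25+20+12+11+4+31 = 103
Alder→Fern→Spruce→Oak→Pine→Grove→Alder: 25+20+12+4+7+30 = 98
Alder→Fern→Spruce→Grove→Oak→Pine→Alder: 25+20+11+12+4+31 = 103
Alder→Fern→Spruce→Grove→Pine→Oak→Alder: 25+20+11+4+8+28 = 96
Alder→Fern→Spruce→Pine→Oak→Grove→Alder: 25+20+4+8+11+30 = 98
Alder→Fern→Spruce→Pine→Grove→Oak→Alder: 25+20+4+7+12+28 = 96
Alder→Fern→Grove→Oak→Spruce→Pine→Alder: 25+28+12+17+4+31 = 117
Alder→Fern→Grove→Oak→Pine→Spruce→Alder: 25+28+12+4+13+18 = 100
… (106 more)
Alder→Oak→Pine→Grove→Fern→Spruce→Alder: 12+4+7+21+20+18 = 82  ← best
The minimum is 82.
One optimal route: Alder → Oak → Pine → Grove → Fern → Spruce → Alder.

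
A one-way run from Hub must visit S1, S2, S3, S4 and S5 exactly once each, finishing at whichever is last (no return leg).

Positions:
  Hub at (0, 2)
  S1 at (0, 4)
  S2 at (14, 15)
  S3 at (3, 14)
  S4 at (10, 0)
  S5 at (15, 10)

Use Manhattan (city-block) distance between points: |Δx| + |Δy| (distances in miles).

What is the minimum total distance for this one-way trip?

There are 5! = 120 possible orderings.
Hub → S1 → S2 → S3 → S4 → S5: 2+25+12+21+15 = 75
Hub → S1 → S2 → S3 → S5 → S4: 2+25+12+16+15 = 70
Hub → S1 → S2 → S4 → S3 → S5: 2+25+19+21+16 = 83
Hub → S1 → S2 → S4 → S5 → S3: 2+25+19+15+16 = 77
Hub → S1 → S2 → S5 → S3 → S4: 2+25+6+16+21 = 70
Hub → S1 → S2 → S5 → S4 → S3: 2+25+6+15+21 = 69
Hub → S1 → S3 → S2 → S4 → S5: 2+13+12+19+15 = 61
Hub → S1 → S3 → S2 → S5 → S4: 2+13+12+6+15 = 48
Hub → S1 → S3 → S4 → S2 → S5: 2+13+21+19+6 = 61
Hub → S1 → S3 → S4 → S5 → S2: 2+13+21+15+6 = 57
Hub → S1 → S3 → S5 → S2 → S4: 2+13+16+6+19 = 56
Hub → S1 → S3 → S5 → S4 → S2: 2+13+16+15+19 = 65
Hub → S1 → S4 → S2 → S3 → S5: 2+14+19+12+16 = 63
Hub → S1 → S4 → S2 → S5 → S3: 2+14+19+6+16 = 57
… (106 more)
The minimum is 48.
One shortest path: Hub → S1 → S3 → S2 → S5 → S4.

Minimum one-way distance = 48 miles.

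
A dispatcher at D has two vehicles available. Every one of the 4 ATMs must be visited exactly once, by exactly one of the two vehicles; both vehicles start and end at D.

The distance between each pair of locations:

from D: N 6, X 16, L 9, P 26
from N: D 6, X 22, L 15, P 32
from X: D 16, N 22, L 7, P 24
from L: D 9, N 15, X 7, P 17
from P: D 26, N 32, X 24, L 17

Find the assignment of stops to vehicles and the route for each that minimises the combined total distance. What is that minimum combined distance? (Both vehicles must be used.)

Minimum combined distance: 78.

Check every non-empty split of the stops between the two vehicles; for each half take its own optimal tour:
  {N} + {X, L, P}: 12 + 66 = 78
  {X} + {N, L, P}: 32 + 64 = 96
  {N, X} + {L, P}: 44 + 52 = 96
  {L} + {N, X, P}: 18 + 78 = 96
  {N, L} + {X, P}: 30 + 66 = 96
  {X, L} + {N, P}: 32 + 64 = 96
  … (7 splits in total)
Best: vehicle 1 D → N → D = 12; vehicle 2 D → X → L → P → D = 66; combined 78.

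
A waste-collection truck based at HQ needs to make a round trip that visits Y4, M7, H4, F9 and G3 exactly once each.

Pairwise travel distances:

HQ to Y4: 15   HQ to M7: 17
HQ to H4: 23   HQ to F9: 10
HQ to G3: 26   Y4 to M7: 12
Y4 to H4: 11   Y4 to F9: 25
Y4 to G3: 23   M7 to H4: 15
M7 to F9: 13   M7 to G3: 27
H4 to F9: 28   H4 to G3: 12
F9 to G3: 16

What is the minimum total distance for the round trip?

Shortest round trip = 78.

There are 60 distinct closed tours to check (reversals are equivalent).
HQ-Y4-M7-H4-F9-G3-HQ: 15+12+15+28+16+26 = 112
HQ-Y4-M7-H4-G3-F9-HQ: 15+12+15+12+16+10 = 80
HQ-Y4-M7-F9-H4-G3-HQ: 15+12+13+28+12+26 = 106
HQ-Y4-M7-F9-G3-H4-HQ: 15+12+13+16+12+23 = 91
HQ-Y4-M7-G3-H4-F9-HQ: 15+12+27+12+28+10 = 104
HQ-Y4-M7-G3-F9-H4-HQ: 15+12+27+16+28+23 = 121
HQ-Y4-H4-M7-F9-G3-HQ: 15+11+15+13+16+26 = 96
HQ-Y4-H4-M7-G3-F9-HQ: 15+11+15+27+16+10 = 94
HQ-Y4-H4-F9-M7-G3-HQ: 15+11+28+13+27+26 = 120
HQ-Y4-H4-F9-G3-M7-HQ: 15+11+28+16+27+17 = 114
HQ-Y4-H4-G3-M7-F9-HQ: 15+11+12+27+13+10 = 88
HQ-Y4-H4-G3-F9-M7-HQ: 15+11+12+16+13+17 = 84
HQ-Y4-F9-M7-H4-G3-HQ: 15+25+13+15+12+26 = 106
HQ-Y4-F9-M7-G3-H4-HQ: 15+25+13+27+12+23 = 115
… (46 more)
HQ-M7-Y4-H4-G3-F9-HQ: 17+12+11+12+16+10 = 78  ← best
The minimum is 78.
One optimal route: HQ → M7 → Y4 → H4 → G3 → F9 → HQ (or its reverse).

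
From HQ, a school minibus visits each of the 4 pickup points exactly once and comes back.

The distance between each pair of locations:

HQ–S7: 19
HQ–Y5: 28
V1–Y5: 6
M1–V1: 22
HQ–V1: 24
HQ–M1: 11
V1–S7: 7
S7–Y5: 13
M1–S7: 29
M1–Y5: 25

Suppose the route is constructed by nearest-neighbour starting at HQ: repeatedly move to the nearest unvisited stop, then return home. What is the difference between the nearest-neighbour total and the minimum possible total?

HQ: M1=11, S7=19, V1=24, Y5=28 ⇒ M1
M1: V1=22, Y5=25, S7=29 ⇒ V1
V1: Y5=6, S7=7 ⇒ Y5
Y5: S7=13 ⇒ S7
NN route HQ → M1 → V1 → Y5 → S7 → HQ costs 71.
Optimal: HQ → M1 → Y5 → V1 → S7 → HQ costs 68 (by enumerating all 12 distinct tours).
Excess = 71 − 68 = 3.

3 longer than the optimal tour.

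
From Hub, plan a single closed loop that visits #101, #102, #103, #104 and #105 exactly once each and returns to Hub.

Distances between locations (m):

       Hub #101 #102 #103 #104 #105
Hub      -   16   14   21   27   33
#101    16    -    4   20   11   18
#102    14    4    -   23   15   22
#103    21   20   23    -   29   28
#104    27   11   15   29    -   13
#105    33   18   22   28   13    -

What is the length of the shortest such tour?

There are 60 distinct closed tours to check (reversals are equivalent).
Hub-#101-#102-#103-#104-#105-Hub: 16+4+23+29+13+33 = 118
Hub-#101-#102-#103-#105-#104-Hub: 16+4+23+28+13+27 = 111
Hub-#101-#102-#104-#103-#105-Hub: 16+4+15+29+28+33 = 125
Hub-#101-#102-#104-#105-#103-Hub: 16+4+15+13+28+21 = 97
Hub-#101-#102-#105-#103-#104-Hub: 16+4+22+28+29+27 = 126
Hub-#101-#102-#105-#104-#103-Hub: 16+4+22+13+29+21 = 105
Hub-#101-#103-#102-#104-#105-Hub: 16+20+23+15+13+33 = 120
Hub-#101-#103-#102-#105-#104-Hub: 16+20+23+22+13+27 = 121
Hub-#101-#103-#104-#102-#105-Hub: 16+20+29+15+22+33 = 135
Hub-#101-#103-#104-#105-#102-Hub: 16+20+29+13+22+14 = 114
Hub-#101-#103-#105-#102-#104-Hub: 16+20+28+22+15+27 = 128
Hub-#101-#103-#105-#104-#102-Hub: 16+20+28+13+15+14 = 106
Hub-#101-#104-#102-#103-#105-Hub: 16+11+15+23+28+33 = 126
Hub-#101-#104-#102-#105-#103-Hub: 16+11+15+22+28+21 = 113
… (46 more)
Hub-#102-#101-#104-#105-#103-Hub: 14+4+11+13+28+21 = 91  ← best
The minimum is 91.
One optimal route: Hub → #102 → #101 → #104 → #105 → #103 → Hub (or its reverse).

91 m — the shortest possible round trip.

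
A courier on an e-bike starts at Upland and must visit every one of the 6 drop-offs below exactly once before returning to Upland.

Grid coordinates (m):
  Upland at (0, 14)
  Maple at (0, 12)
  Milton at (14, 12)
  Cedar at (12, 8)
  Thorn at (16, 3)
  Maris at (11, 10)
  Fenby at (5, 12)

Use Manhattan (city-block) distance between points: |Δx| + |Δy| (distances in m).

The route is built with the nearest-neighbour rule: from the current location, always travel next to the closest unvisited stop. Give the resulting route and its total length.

At Upland the remaining stops are Maple 2, Fenby 7, Maris 15, Milton 16, Cedar 18, Thorn 27; go to Maple.
At Maple the remaining stops are Fenby 5, Maris 13, Milton 14, Cedar 16, Thorn 25; go to Fenby.
At Fenby the remaining stops are Maris 8, Milton 9, Cedar 11, Thorn 20; go to Maris.
At Maris the remaining stops are Cedar 3, Milton 5, Thorn 12; go to Cedar.
At Cedar the remaining stops are Milton 6, Thorn 9; go to Milton.
At Milton the remaining stops are Thorn 11; go to Thorn.
Return Thorn→Upland: 27.
Total = 2 + 5 + 8 + 3 + 6 + 11 + 27 = 62.

Nearest-neighbour total = 62 m; route Upland → Maple → Fenby → Maris → Cedar → Milton → Thorn → Upland.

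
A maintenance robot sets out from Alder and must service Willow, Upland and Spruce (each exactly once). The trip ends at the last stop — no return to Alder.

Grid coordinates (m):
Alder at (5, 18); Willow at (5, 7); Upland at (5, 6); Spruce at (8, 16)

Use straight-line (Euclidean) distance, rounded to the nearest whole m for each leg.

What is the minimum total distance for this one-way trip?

There are 3! = 6 possible orderings.
Alder - Willow - Upland - Spruce: 11+1+10 = 22
Alder - Willow - Spruce - Upland: 11+9+10 = 30
Alder - Upland - Willow - Spruce: 12+1+9 = 22
Alder - Upland - Spruce - Willow: 12+10+9 = 31
Alder - Spruce - Willow - Upland: 4+9+1 = 14
Alder - Spruce - Upland - Willow: 4+10+1 = 15
The minimum is 14.
One shortest path: Alder → Spruce → Willow → Upland.

14 m — the minimum one-way total.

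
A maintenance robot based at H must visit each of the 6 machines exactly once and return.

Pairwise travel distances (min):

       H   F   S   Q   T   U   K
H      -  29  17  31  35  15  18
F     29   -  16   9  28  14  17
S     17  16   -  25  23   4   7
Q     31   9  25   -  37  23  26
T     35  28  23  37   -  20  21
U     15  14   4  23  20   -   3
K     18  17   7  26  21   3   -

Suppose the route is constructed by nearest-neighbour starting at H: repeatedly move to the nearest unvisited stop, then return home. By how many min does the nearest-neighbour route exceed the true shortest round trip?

The nearest-neighbour route is 9 min longer than optimal.

H: U=15, S=17, K=18, F=29, Q=31, T=35 ⇒ U
U: K=3, S=4, F=14, T=20, Q=23 ⇒ K
K: S=7, F=17, T=21, Q=26 ⇒ S
S: F=16, T=23, Q=25 ⇒ F
F: Q=9, T=28 ⇒ Q
Q: T=37 ⇒ T
NN route H → U → K → S → F → Q → T → H costs 122.
Optimal: H → S → U → K → T → F → Q → H costs 113 (by enumerating all 360 distinct tours).
Excess = 122 − 113 = 9.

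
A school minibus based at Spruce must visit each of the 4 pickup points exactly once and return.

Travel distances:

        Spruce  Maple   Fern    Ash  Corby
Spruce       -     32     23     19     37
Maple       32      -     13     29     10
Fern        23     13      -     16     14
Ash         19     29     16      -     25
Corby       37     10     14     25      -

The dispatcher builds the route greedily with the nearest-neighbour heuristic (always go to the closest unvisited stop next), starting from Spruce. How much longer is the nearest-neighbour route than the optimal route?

Spruce: Ash=19, Fern=23, Maple=32, Corby=37 ⇒ Ash
Ash: Fern=16, Corby=25, Maple=29 ⇒ Fern
Fern: Maple=13, Corby=14 ⇒ Maple
Maple: Corby=10 ⇒ Corby
NN route Spruce → Ash → Fern → Maple → Corby → Spruce costs 95.
Optimal: Spruce → Fern → Maple → Corby → Ash → Spruce costs 90 (by enumerating all 12 distinct tours).
Excess = 95 − 90 = 5.

5 longer than the optimal tour.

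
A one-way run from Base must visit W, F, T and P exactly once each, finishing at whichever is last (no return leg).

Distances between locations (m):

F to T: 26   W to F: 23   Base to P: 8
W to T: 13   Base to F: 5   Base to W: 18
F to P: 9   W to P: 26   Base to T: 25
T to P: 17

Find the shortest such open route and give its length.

There are 4! = 24 possible orderings.
Base→W→F→T→P: 18+23+26+17 = 84
Base→W→F→P→T: 18+23+9+17 = 67
Base→W→T→F→P: 18+13+26+9 = 66
Base→W→T→P→F: 18+13+17+9 = 57
Base→W→P→F→T: 18+26+9+26 = 79
Base→W→P→T→F: 18+26+17+26 = 87
Base→F→W→T→P: 5+23+13+17 = 58
Base→F→W→P→T: 5+23+26+17 = 71
Base→F→T→W→P: 5+26+13+26 = 70
Base→F→T→P→W: 5+26+17+26 = 74
Base→F→P→W→T: 5+9+26+13 = 53
Base→F→P→T→W: 5+9+17+13 = 44
Base→T→W→F→P: 25+13+23+9 = 70
Base→T→W→P→F: 25+13+26+9 = 73
… (10 more)
The minimum is 44.
One shortest path: Base → F → P → T → W.

Shortest open route: 44 m.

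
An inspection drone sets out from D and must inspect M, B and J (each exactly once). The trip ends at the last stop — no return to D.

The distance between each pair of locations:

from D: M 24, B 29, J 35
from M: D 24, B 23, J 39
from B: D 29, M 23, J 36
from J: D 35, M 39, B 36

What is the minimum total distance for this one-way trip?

83 — the minimum one-way total.

There are 3! = 6 possible orderings.
D → M → B → J: 24+23+36 = 83
D → M → J → B: 24+39+36 = 99
D → B → M → J: 29+23+39 = 91
D → B → J → M: 29+36+39 = 104
D → J → M → B: 35+39+23 = 97
D → J → B → M: 35+36+23 = 94
The minimum is 83.
One shortest path: D → M → B → J.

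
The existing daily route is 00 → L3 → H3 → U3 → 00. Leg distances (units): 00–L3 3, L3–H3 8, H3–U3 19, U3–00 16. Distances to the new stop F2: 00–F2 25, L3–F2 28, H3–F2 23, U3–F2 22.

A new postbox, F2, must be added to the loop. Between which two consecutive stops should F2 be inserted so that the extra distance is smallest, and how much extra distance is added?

Insertion cost between consecutive stops i–j is d(i,F2) + d(F2,j) − d(i,j):
  between 00 and L3: 25 + 28 − 3 = 50
  between L3 and H3: 28 + 23 − 8 = 43
  between H3 and U3: 23 + 22 − 19 = 26
  between U3 and 00: 22 + 25 − 16 = 31
Cheapest insertion is between H3 and U3, adding 26.
New total = 46 + 26 = 72.

Adding 26 by placing F2 on the H3–U3 leg.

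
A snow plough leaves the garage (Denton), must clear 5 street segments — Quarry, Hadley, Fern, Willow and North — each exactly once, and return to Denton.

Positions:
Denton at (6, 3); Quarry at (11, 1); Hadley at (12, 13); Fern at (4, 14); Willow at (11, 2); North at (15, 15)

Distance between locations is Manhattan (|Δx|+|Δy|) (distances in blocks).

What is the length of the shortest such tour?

50 blocks — the shortest possible round trip.

With 5 stops there are 5!/2 = 60 distinct round trips (a route and its reverse cost the same).
Denton-Quarry-Hadley-Fern-Willow-North-Denton: 7+13+9+19+17+21 = 86
Denton-Quarry-Hadley-Fern-North-Willow-Denton: 7+13+9+12+17+6 = 64
Denton-Quarry-Hadley-Willow-Fern-North-Denton: 7+13+12+19+12+21 = 84
Denton-Quarry-Hadley-Willow-North-Fern-Denton: 7+13+12+17+12+13 = 74
Denton-Quarry-Hadley-North-Fern-Willow-Denton: 7+13+5+12+19+6 = 62
Denton-Quarry-Hadley-North-Willow-Fern-Denton: 7+13+5+17+19+13 = 74
Denton-Quarry-Fern-Hadley-Willow-North-Denton: 7+20+9+12+17+21 = 86
Denton-Quarry-Fern-Hadley-North-Willow-Denton: 7+20+9+5+17+6 = 64
Denton-Quarry-Fern-Willow-Hadley-North-Denton: 7+20+19+12+5+21 = 84
Denton-Quarry-Fern-Willow-North-Hadley-Denton: 7+20+19+17+5+16 = 84
Denton-Quarry-Fern-North-Hadley-Willow-Denton: 7+20+12+5+12+6 = 62
Denton-Quarry-Fern-North-Willow-Hadley-Denton: 7+20+12+17+12+16 = 84
Denton-Quarry-Willow-Hadley-Fern-North-Denton: 7+1+12+9+12+21 = 62
Denton-Quarry-Willow-Hadley-North-Fern-Denton: 7+1+12+5+12+13 = 50
… (46 more)
The minimum is 50.
One optimal route: Denton → Quarry → Willow → Hadley → North → Fern → Denton (or its reverse).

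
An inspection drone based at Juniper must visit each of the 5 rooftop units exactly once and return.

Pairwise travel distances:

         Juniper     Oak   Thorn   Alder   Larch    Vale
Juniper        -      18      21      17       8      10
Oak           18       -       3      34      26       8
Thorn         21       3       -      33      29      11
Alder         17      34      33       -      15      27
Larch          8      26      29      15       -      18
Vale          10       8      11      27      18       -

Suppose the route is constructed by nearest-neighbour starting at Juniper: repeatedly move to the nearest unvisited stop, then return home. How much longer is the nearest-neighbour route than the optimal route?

From Juniper: Larch=8, Vale=10, Alder=17, Oak=18, Thorn=21 → choose Larch (8).
From Larch: Alder=15, Vale=18, Oak=26, Thorn=29 → choose Alder (15).
From Alder: Vale=27, Thorn=33, Oak=34 → choose Vale (27).
From Vale: Oak=8, Thorn=11 → choose Oak (8).
From Oak: Thorn=3 → choose Thorn (3).
NN route Juniper → Larch → Alder → Vale → Oak → Thorn → Juniper costs 82.
Optimal: Juniper → Larch → Alder → Thorn → Oak → Vale → Juniper costs 77 (by enumerating all 60 distinct tours).
Excess = 82 − 77 = 5.

Excess over optimum: 5.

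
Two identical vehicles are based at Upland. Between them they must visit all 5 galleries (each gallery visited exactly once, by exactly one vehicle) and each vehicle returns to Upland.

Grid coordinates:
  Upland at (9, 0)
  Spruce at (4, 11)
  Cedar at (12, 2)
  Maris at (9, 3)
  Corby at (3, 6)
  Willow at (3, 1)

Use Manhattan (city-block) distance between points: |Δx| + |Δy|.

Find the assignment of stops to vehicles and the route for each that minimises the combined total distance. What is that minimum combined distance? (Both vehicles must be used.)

There are 2^4 − 1 = 15 ways to divide the 5 stops into two non-empty groups. For each, the best each vehicle can do is its own shortest tour through its group:
  {Spruce} + {Cedar, Maris, Corby, Willow}: 32 + 30 = 62
  {Cedar} + {Spruce, Maris, Corby, Willow}: 10 + 34 = 44
  {Spruce, Cedar} + {Maris, Corby, Willow}: 38 + 24 = 62
  {Maris} + {Spruce, Cedar, Corby, Willow}: 6 + 40 = 46
  {Spruce, Maris} + {Cedar, Corby, Willow}: 32 + 30 = 62
  {Cedar, Maris} + {Spruce, Corby, Willow}: 12 + 34 = 46
  … (15 splits in total)
Best: vehicle 1 Upland → Cedar → Upland = 10; vehicle 2 Upland → Maris → Spruce → Corby → Willow → Upland = 34; combined 44.

44 — the smallest possible combined total.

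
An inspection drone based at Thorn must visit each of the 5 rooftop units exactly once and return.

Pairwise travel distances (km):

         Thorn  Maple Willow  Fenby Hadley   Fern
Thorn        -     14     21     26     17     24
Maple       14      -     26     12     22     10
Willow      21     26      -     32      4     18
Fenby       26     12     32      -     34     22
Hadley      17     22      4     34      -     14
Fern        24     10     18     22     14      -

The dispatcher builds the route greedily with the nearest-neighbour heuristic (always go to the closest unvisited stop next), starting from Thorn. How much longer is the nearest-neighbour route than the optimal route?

13 km longer than the optimal tour.

Thorn: Maple=14, Hadley=17, Willow=21, Fern=24, Fenby=26 ⇒ Maple
Maple: Fern=10, Fenby=12, Hadley=22, Willow=26 ⇒ Fern
Fern: Hadley=14, Willow=18, Fenby=22 ⇒ Hadley
Hadley: Willow=4, Fenby=34 ⇒ Willow
Willow: Fenby=32 ⇒ Fenby
NN route Thorn → Maple → Fern → Hadley → Willow → Fenby → Thorn costs 100.
Optimal: Thorn → Maple → Fenby → Fern → Willow → Hadley → Thorn costs 87 (by enumerating all 60 distinct tours).
Excess = 100 − 87 = 13.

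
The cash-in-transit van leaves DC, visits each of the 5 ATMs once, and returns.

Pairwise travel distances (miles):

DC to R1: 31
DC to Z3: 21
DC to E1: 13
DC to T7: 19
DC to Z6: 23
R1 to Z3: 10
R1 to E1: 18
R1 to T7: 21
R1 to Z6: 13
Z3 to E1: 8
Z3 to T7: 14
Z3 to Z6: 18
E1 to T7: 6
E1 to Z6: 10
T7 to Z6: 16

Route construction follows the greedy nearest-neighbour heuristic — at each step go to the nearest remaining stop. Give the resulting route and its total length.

DC → [E1:13 / T7:19 / Z3:21 / Z6:23 / R1:31] → E1 (13)
E1 → [T7:6 / Z3:8 / Z6:10 / R1:18] → T7 (6)
T7 → [Z3:14 / Z6:16 / R1:21] → Z3 (14)
Z3 → [R1:10 / Z6:18] → R1 (10)
R1 → [Z6:13] → Z6 (13)
Return Z6→DC: 23.
Total = 13 + 6 + 14 + 10 + 13 + 23 = 79.

Nearest-neighbour total = 79 miles; route DC → E1 → T7 → Z3 → R1 → Z6 → DC.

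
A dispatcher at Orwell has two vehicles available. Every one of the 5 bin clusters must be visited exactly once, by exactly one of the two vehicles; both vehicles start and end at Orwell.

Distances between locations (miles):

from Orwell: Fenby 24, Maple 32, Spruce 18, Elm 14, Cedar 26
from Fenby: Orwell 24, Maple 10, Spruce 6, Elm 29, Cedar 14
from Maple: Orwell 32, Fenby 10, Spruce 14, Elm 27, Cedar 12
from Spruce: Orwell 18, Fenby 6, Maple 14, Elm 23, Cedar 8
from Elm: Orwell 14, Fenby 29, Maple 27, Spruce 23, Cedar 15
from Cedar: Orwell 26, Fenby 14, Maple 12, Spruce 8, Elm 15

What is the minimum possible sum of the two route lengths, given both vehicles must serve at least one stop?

Try each way of splitting the stops between the two vehicles (each non-empty) and, for each split, find the best tour for each vehicle:
  {Fenby} + {Maple, Spruce, Elm, Cedar}: 48 + 73 = 121
  {Maple} + {Fenby, Spruce, Elm, Cedar}: 64 + 67 = 131
  {Fenby, Maple} + {Spruce, Elm, Cedar}: 66 + 55 = 121
  {Spruce} + {Fenby, Maple, Elm, Cedar}: 36 + 75 = 111
  {Fenby, Spruce} + {Maple, Elm, Cedar}: 48 + 73 = 121
  {Maple, Spruce} + {Fenby, Elm, Cedar}: 64 + 67 = 131
  … (15 splits in total)
  {Elm} + {Fenby, Maple, Spruce, Cedar}: 28 + 72 = 100  ← best
Best: vehicle 1 Orwell → Elm → Orwell = 28; vehicle 2 Orwell → Fenby → Maple → Cedar → Spruce → Orwell = 72; combined 100.

Minimum combined distance: 100 miles.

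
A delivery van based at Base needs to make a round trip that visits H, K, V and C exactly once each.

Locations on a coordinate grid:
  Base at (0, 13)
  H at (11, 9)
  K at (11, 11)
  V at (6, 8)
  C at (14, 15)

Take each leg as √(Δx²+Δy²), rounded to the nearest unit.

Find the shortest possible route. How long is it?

With 4 stops there are 4!/2 = 12 distinct round trips (a route and its reverse cost the same).
Base→H→K→V→C→Base: 12+2+6+11+14 = 45
Base→H→K→C→V→Base: 12+2+5+11+8 = 38
Base→H→V→K→C→Base: 12+5+6+5+14 = 42
Base→H→V→C→K→Base: 12+5+11+5+11 = 44
Base→H→C→K→V→Base: 12+7+5+6+8 = 38
Base→H→C→V→K→Base: 12+7+11+6+11 = 47
Base→K→H→V→C→Base: 11+2+5+11+14 = 43
Base→K→H→C→V→Base: 11+2+7+11+8 = 39
Base→K→V→H→C→Base: 11+6+5+7+14 = 43
Base→K→C→H→V→Base: 11+5+7+5+8 = 36
Base→V→H→K→C→Base: 8+5+2+5+14 = 34
Base→V→K→H→C→Base: 8+6+2+7+14 = 37
The minimum is 34.
One optimal route: Base → V → H → K → C → Base (or its reverse).

34 — the shortest possible round trip.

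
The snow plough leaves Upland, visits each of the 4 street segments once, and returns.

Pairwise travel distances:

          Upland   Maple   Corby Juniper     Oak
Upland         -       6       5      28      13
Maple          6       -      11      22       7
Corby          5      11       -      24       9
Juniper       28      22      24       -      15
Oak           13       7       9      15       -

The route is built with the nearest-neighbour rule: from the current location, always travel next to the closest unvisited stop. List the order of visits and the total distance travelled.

From Upland: distances to unvisited — Corby=5, Maple=6, Oak=13, Juniper=28. Nearest is Corby (5).
From Corby: distances to unvisited — Oak=9, Maple=11, Juniper=24. Nearest is Oak (9).
From Oak: distances to unvisited — Maple=7, Juniper=15. Nearest is Maple (7).
From Maple: distances to unvisited — Juniper=22. Nearest is Juniper (22).
Return Juniper→Upland: 28.
Total = 5 + 9 + 7 + 22 + 28 = 71.

71 along Upland → Corby → Oak → Maple → Juniper → Upland.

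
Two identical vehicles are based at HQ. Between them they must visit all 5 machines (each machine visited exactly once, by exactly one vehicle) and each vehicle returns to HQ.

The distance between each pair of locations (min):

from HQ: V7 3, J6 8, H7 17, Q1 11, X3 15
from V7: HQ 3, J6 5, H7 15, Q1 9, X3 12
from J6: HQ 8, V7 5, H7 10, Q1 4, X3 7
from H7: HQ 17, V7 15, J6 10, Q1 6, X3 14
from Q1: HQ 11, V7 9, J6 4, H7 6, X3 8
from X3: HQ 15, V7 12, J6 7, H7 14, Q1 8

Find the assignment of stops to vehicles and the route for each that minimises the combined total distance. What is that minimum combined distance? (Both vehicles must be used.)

Try each way of splitting the stops between the two vehicles (each non-empty) and, for each split, find the best tour for each vehicle:
  {V7} + {J6, H7, Q1, X3}: 6 + 46 = 52
  {J6} + {V7, H7, Q1, X3}: 16 + 46 = 62
  {V7, J6} + {H7, Q1, X3}: 16 + 46 = 62
  {H7} + {V7, J6, Q1, X3}: 34 + 34 = 68
  {V7, H7} + {J6, Q1, X3}: 35 + 34 = 69
  {J6, H7} + {V7, Q1, X3}: 35 + 34 = 69
  … (15 splits in total)
Best: vehicle 1 HQ → V7 → HQ = 6; vehicle 2 HQ → J6 → X3 → H7 → Q1 → HQ = 46; combined 52.

52 min — the smallest possible combined total.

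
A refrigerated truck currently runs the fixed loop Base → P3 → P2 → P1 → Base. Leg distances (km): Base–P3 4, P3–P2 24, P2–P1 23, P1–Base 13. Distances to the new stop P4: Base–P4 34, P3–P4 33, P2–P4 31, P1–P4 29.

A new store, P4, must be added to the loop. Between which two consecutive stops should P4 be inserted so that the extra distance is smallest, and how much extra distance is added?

Minimum extra distance: 37 km, inserting P4 between P2 and P1.

Insertion cost between consecutive stops i–j is d(i,P4) + d(P4,j) − d(i,j):
  between Base and P3: 34 + 33 − 4 = 63
  between P3 and P2: 33 + 31 − 24 = 40
  between P2 and P1: 31 + 29 − 23 = 37
  between P1 and Base: 29 + 34 − 13 = 50
Cheapest insertion is between P2 and P1, adding 37.
New total = 64 + 37 = 101.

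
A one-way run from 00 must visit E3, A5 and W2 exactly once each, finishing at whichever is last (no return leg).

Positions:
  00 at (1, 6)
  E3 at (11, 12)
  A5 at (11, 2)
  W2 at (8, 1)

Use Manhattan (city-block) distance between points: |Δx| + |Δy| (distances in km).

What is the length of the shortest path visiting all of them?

Shortest open route: 26 km.

There are 3! = 6 possible orderings.
00 - E3 - A5 - W2: 16+10+4 = 30
00 - E3 - W2 - A5: 16+14+4 = 34
00 - A5 - E3 - W2: 14+10+14 = 38
00 - A5 - W2 - E3: 14+4+14 = 32
00 - W2 - E3 - A5: 12+14+10 = 36
00 - W2 - A5 - E3: 12+4+10 = 26
The minimum is 26.
One shortest path: 00 → W2 → A5 → E3.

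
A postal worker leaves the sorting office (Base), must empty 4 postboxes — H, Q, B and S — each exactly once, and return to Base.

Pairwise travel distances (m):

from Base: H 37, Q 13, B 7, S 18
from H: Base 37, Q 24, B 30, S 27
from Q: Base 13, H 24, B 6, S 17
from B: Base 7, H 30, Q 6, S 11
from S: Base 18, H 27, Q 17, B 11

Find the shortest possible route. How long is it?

There are 12 distinct closed tours to check (reversals are equivalent).
Base-H-Q-B-S-Base: 37+24+6+11+18 = 96
Base-H-Q-S-B-Base: 37+24+17+11+7 = 96
Base-H-B-Q-S-Base: 37+30+6+17+18 = 108
Base-H-B-S-Q-Base: 37+30+11+17+13 = 108
Base-H-S-Q-B-Base: 37+27+17+6+7 = 94
Base-H-S-B-Q-Base: 37+27+11+6+13 = 94
Base-Q-H-B-S-Base: 13+24+30+11+18 = 96
Base-Q-H-S-B-Base: 13+24+27+11+7 = 82
Base-Q-B-H-S-Base: 13+6+30+27+18 = 94
Base-Q-S-H-B-Base: 13+17+27+30+7 = 94
Base-B-H-Q-S-Base: 7+30+24+17+18 = 96
Base-B-Q-H-S-Base: 7+6+24+27+18 = 82
The minimum is 82.
One optimal route: Base → Q → H → S → B → Base (or its reverse).

Minimum total distance: 82 m.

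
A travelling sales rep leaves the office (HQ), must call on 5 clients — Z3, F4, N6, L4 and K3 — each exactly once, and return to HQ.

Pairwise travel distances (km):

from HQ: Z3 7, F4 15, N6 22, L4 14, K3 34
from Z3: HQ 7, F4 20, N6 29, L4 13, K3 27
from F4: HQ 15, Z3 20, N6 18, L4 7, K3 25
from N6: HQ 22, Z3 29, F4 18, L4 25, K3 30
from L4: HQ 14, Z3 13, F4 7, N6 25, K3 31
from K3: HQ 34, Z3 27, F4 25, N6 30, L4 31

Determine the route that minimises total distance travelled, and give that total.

103 km — the shortest possible round trip.

There are 60 distinct closed tours to check (reversals are equivalent).
HQ - Z3 - F4 - N6 - L4 - K3 - HQ: 7+20+18+25+31+34 = 135
HQ - Z3 - F4 - N6 - K3 - L4 - HQ: 7+20+18+30+31+14 = 120
HQ - Z3 - F4 - L4 - N6 - K3 - HQ: 7+20+7+25+30+34 = 123
HQ - Z3 - F4 - L4 - K3 - N6 - HQ: 7+20+7+31+30+22 = 117
HQ - Z3 - F4 - K3 - N6 - L4 - HQ: 7+20+25+30+25+14 = 121
HQ - Z3 - F4 - K3 - L4 - N6 - HQ: 7+20+25+31+25+22 = 130
HQ - Z3 - N6 - F4 - L4 - K3 - HQ: 7+29+18+7+31+34 = 126
HQ - Z3 - N6 - F4 - K3 - L4 - HQ: 7+29+18+25+31+14 = 124
HQ - Z3 - N6 - L4 - F4 - K3 - HQ: 7+29+25+7+25+34 = 127
HQ - Z3 - N6 - L4 - K3 - F4 - HQ: 7+29+25+31+25+15 = 132
HQ - Z3 - N6 - K3 - F4 - L4 - HQ: 7+29+30+25+7+14 = 112
HQ - Z3 - N6 - K3 - L4 - F4 - HQ: 7+29+30+31+7+15 = 119
HQ - Z3 - L4 - F4 - N6 - K3 - HQ: 7+13+7+18+30+34 = 109
HQ - Z3 - L4 - F4 - K3 - N6 - HQ: 7+13+7+25+30+22 = 104
… (46 more)
HQ - Z3 - K3 - N6 - F4 - L4 - HQ: 7+27+30+18+7+14 = 103  ← best
The minimum is 103.
One optimal route: HQ → Z3 → K3 → N6 → F4 → L4 → HQ (or its reverse).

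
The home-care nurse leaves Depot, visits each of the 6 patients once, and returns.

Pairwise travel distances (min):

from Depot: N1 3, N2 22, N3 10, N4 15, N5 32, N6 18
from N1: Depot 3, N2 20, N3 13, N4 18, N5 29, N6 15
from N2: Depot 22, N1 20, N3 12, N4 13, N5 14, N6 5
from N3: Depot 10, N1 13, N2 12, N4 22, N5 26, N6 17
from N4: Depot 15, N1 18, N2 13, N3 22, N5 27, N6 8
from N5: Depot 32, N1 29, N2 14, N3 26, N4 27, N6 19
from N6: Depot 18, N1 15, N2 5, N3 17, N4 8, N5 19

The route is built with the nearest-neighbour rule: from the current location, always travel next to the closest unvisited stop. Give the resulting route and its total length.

Depot → [N1:3 / N3:10 / N4:15 / N6:18 / N2:22 / N5:32] → N1 (3)
N1 → [N3:13 / N6:15 / N4:18 / N2:20 / N5:29] → N3 (13)
N3 → [N2:12 / N6:17 / N4:22 / N5:26] → N2 (12)
N2 → [N6:5 / N4:13 / N5:14] → N6 (5)
N6 → [N4:8 / N5:19] → N4 (8)
N4 → [N5:27] → N5 (27)
Return N5→Depot: 32.
Total = 3 + 13 + 12 + 5 + 8 + 27 + 32 = 100.

Total distance 100 min via the nearest-neighbour route Depot → N1 → N3 → N2 → N6 → N4 → N5 → Depot.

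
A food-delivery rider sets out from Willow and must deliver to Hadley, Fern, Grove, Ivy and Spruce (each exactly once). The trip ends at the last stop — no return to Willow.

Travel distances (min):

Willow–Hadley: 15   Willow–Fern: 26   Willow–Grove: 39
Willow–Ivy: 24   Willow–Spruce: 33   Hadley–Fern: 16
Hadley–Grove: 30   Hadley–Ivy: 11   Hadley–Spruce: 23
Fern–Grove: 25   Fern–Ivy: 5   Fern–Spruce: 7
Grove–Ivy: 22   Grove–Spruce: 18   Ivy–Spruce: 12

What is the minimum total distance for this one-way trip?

Shortest open route: 56 min.

There are 5! = 120 possible orderings.
Willow - Hadley - Fern - Grove - Ivy - Spruce: 15+16+25+22+12 = 90
Willow - Hadley - Fern - Grove - Spruce - Ivy: 15+16+25+18+12 = 86
Willow - Hadley - Fern - Ivy - Grove - Spruce: 15+16+5+22+18 = 76
Willow - Hadley - Fern - Ivy - Spruce - Grove: 15+16+5+12+18 = 66
Willow - Hadley - Fern - Spruce - Grove - Ivy: 15+16+7+18+22 = 78
Willow - Hadley - Fern - Spruce - Ivy - Grove: 15+16+7+12+22 = 72
Willow - Hadley - Grove - Fern - Ivy - Spruce: 15+30+25+5+12 = 87
Willow - Hadley - Grove - Fern - Spruce - Ivy: 15+30+25+7+12 = 89
Willow - Hadley - Grove - Ivy - Fern - Spruce: 15+30+22+5+7 = 79
Willow - Hadley - Grove - Ivy - Spruce - Fern: 15+30+22+12+7 = 86
Willow - Hadley - Grove - Spruce - Fern - Ivy: 15+30+18+7+5 = 75
Willow - Hadley - Grove - Spruce - Ivy - Fern: 15+30+18+12+5 = 80
Willow - Hadley - Ivy - Fern - Grove - Spruce: 15+11+5+25+18 = 74
Willow - Hadley - Ivy - Fern - Spruce - Grove: 15+11+5+7+18 = 56
… (106 more)
The minimum is 56.
One shortest path: Willow → Hadley → Ivy → Fern → Spruce → Grove.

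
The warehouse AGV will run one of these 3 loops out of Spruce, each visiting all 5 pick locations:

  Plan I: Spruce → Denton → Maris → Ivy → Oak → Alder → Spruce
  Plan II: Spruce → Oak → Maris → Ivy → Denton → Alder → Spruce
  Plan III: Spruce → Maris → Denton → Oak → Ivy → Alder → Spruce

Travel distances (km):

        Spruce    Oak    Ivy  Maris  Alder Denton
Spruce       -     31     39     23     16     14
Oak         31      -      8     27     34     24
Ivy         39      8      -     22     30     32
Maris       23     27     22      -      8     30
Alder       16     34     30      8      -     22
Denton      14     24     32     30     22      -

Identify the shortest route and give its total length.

Plan I: 14 + 30 + 22 + 8 + 34 + 16 = 124
Plan II: 31 + 27 + 22 + 32 + 22 + 16 = 150
Plan III: 23 + 30 + 24 + 8 + 30 + 16 = 131

124 km — Plan I is the shortest.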